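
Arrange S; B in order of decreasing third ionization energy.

B > S

IE_3 is the cost of taking one more electron from the +2 cation: S²⁺ still has 4 valence electrons; B²⁺ still has 1 valence electron.
All are still removing valence electrons, so compare the +2 ions as you would atoms: IE_3 generally rises across a period (higher Z_eff) and falls down a group (larger shell), subject to the usual subshell exceptions.
Valence configurations: S²⁺ [Ne]3s²3p², B²⁺ [He]2s¹.
The numbers (kJ/mol): S 3357, B 3660.
So the third ionization energies run S < B.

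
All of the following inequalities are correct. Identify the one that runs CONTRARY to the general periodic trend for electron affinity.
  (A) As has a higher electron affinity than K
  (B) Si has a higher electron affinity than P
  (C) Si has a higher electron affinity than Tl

(B)

The general trend: electron affinity increases across a period and decreases down a group.
(A) As (period 4, group 15) vs K (period 4, group 1): the stated order agrees with the simple trend.
(B) Si (period 3, group 14) vs P (period 3, group 15): the stated order contradicts the simple trend.
(C) Si (period 3, group 14) vs Tl (period 6, group 13): the stated order agrees with the simple trend.
The exception is (B): adding an electron to P's half-filled 3p³ is unfavourable, so Si (3p²) has the more exothermic EA.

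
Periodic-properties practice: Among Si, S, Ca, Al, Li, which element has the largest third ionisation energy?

Li

IE_3 is the cost of taking one more electron from the +2 cation: Si²⁺ still has 2 valence electrons; S²⁺ still has 4 valence electrons; Ca²⁺ is the bare [Ar] core; Al²⁺ still has 1 valence electron; Li²⁺ is already 1 electron into the core.
Pulling an electron out of a noble-gas core costs far more than removing a remaining valence electron, so Ca and Li sit at the high end of IE_3.
Valence configurations: Si²⁺ [Ne]3s², S²⁺ [Ne]3s²3p², Al²⁺ [Ne]3s¹.
Tabulated IE_3 (kJ/mol): Si 3232, S 3357, Ca 4912, Al 2745, Li 11815.
Hence IE_3: Al < Si < S < Ca < Li.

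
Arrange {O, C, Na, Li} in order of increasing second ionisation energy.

C < O < Na < Li

The second ionization energy removes an electron from the +1 ion. For each element: O⁺ still has 5 valence electrons; C⁺ still has 3 valence electrons; Na⁺ is the bare [Ne] core; Li⁺ is the bare [He] core.
Core electrons are held far more tightly than valence electrons, so Na and Li top the IE_2 order.
Valence configurations: O⁺ [He]2s²2p³, C⁺ [He]2s²2p¹.
Approximate IE_2 values (kJ/mol): O 3388, C 2353, Na 4562, Li 7298.
So the second ionization energies run C < O < Na < Li.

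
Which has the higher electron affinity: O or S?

S

Adding an electron releases more energy for atoms nearer the top right (short of the noble gases).
All are in group 16; the group trend (electron affinity increases up the group) applies, with the exception below.
Note the exception: S has a higher electron affinity than O, contrary to the simple trend — the compact 2p subshell of O repels the added electron more than S's larger 3p does.
Approximate values (kJ/mol): O 141, S 200.
So S has the higher electron affinity (S > O).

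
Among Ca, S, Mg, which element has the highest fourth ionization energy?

The fourth ionization energy removes an electron from the +3 ion. For each element: Ca³⁺ is already 1 electron into the core; S³⁺ still has 3 valence electrons; Mg³⁺ is already 1 electron into the core.
Breaking into a closed-shell core is much more expensive than removing a leftover valence electron — Ca and Mg have the largest IE_4 here.
Approximate IE_4 values (kJ/mol): Ca 6491, S 4556, Mg 10543.
So the fourth ionization energies run S < Ca < Mg.

Mg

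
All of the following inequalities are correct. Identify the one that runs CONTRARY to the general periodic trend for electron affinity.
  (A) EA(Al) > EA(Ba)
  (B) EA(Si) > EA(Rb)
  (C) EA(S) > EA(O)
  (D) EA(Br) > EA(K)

The general trend: electron affinity increases across a period and decreases down a group.
(A) Al (period 3, group 13) vs Ba (period 6, group 2): the stated order agrees with the simple trend.
(B) Si (period 3, group 14) vs Rb (period 5, group 1): the stated order agrees with the simple trend.
(C) S (period 3, group 16) vs O (period 2, group 16): the stated order contradicts the simple trend.
(D) Br (period 4, group 17) vs K (period 4, group 1): the stated order agrees with the simple trend.
The exception is (C): the compact 2p subshell of O repels the added electron more than S's larger 3p does.

(C)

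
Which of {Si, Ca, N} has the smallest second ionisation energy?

After 1 electron has been removed, what remains? Si⁺ still has 3 valence electrons; Ca⁺ still has 1 valence electron; N⁺ still has 4 valence electrons.
All are still removing valence electrons, so compare the +1 ions as you would atoms: IE_2 generally rises across a period (higher Z_eff) and falls down a group (larger shell), subject to the usual subshell exceptions.
Valence configurations: Si⁺ [Ne]3s²3p¹, Ca⁺ [Ar]4s¹, N⁺ [He]2s²2p².
Tabulated IE_2 (kJ/mol): Si 1577, Ca 1145, N 2856.
Hence IE_2: Ca < Si < N.

Ca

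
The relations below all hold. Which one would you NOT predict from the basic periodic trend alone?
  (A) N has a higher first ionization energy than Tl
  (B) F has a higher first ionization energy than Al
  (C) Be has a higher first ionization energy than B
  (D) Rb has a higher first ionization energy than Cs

(C)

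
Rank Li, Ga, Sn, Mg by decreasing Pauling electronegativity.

Sn > Ga > Mg > Li

Li is in period 2, group 1; Mg is in period 3, group 2; Ga is in period 4, group 13; Sn is in period 5, group 14.
Electronegativity increases across a period and decreases down a group, tracking effective nuclear charge and atomic size.
A diagonal step moves right (one effect) and down (the opposite effect) at once.
Mg > Li: period and group pull opposite ways; the across-period shift dominates (1.31 vs 0.98).
Ga > Mg: period and group pull opposite ways; the across-period shift dominates (1.81 vs 1.31).
Sn > Ga: period and group pull opposite ways; the across-period shift dominates (1.96 vs 1.81).
Tabulated electronegativity (Pauling): Li 0.98, Mg 1.31, Ga 1.81, Sn 1.96.
So from highest to lowest: Sn > Ga > Mg > Li.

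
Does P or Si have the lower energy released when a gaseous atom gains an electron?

Si is in period 3, group 14; P is in period 3, group 15.
Atoms with high Z_eff and room in the valence shell (especially the halogens) have the most exothermic electron affinities.
All lie in period 3; the across-period trend (electron affinity increases left to right) applies, with the exception below.
Note the exception: Si has a higher electron affinity than P, contrary to the simple trend — adding an electron to P's half-filled 3p³ is unfavourable, so Si (3p²) has the more exothermic EA.
For reference (kJ/mol): Si 134, P 72.
So P has the lower energy released when a gaseous atom gains an electron (P < Si).

P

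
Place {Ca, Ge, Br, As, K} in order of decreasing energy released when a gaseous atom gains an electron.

Br > Ge > As > K > Ca

K is in period 4, group 1; Ca is in period 4, group 2; Ge is in period 4, group 14; As is in period 4, group 15; Br is in period 4, group 17.
Electron affinity generally becomes more exothermic across a period toward the halogens and less exothermic down a group.
All lie in period 4; the across-period trend (electron affinity increases left to right) applies, with the exception below.
Note the exception: K has a higher electron affinity than Ca, contrary to the simple trend — adding an electron to Ca (ns²) has to open a new, higher-energy np subshell, which is unfavourable.
Note the exception: Ge has a higher electron affinity than As, contrary to the simple trend — adding an electron to As's half-filled 4p³ is unfavourable, so Ge (4p²) has the more exothermic EA.
For reference (kJ/mol): K 48, Ca 2, Ge 119, As 78, Br 325.
So from highest to lowest: Br > Ge > As > K > Ca.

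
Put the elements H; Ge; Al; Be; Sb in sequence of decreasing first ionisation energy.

H, Be, Sb, Ge, Al

IE₁ increases left→right with effective nuclear charge and decreases top→bottom as the valence shell moves farther out.
A diagonal step moves right (one effect) and down (the opposite effect) at once.
Ge > Al: the two effects oppose for this pair; the across-period effect wins (762 vs 578 kJ/mol).
Sb > Ge: period and group pull opposite ways; the across-period shift dominates (831 vs 762 kJ/mol).
Be > Sb: the two effects oppose for this pair; the down-group effect wins (900 vs 831 kJ/mol).
H > Be: the two effects oppose for this pair; the down-group effect wins (1312 vs 900 kJ/mol).
For reference (kJ/mol): H 1312, Be 900, Al 578, Ge 762, Sb 831.
So from highest to lowest: H > Be > Sb > Ge > Al.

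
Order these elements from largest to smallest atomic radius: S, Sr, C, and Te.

Sr > Te > S > C

Across a period the added protons contract the valence shell; down a group each new principal shell makes the atom larger.
These span different periods and groups, so the two trends combine.
S > C: period and group pull opposite ways; the down-group shift dominates (103 vs 75 pm).
Te > S: Te sits below S in group 16, so the down-group effect alone puts Te larger.
Sr > Te: Sr lies to the left of Te in period 5, so the across-period effect alone puts Sr larger.
Approximate values (pm): C 75, S 103, Sr 185, Te 136.
So from largest to smallest: Sr > Te > S > C.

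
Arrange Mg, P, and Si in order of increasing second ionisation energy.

Mg, Si, P

Consider each +1 ion: Mg⁺ still has 1 valence electron; P⁺ still has 4 valence electrons; Si⁺ still has 3 valence electrons.
All are still removing valence electrons, so compare the +1 ions as you would atoms: IE_2 generally rises across a period (higher Z_eff) and falls down a group (larger shell), subject to the usual subshell exceptions.
Valence configurations: Mg⁺ [Ne]3s¹, P⁺ [Ne]3s²3p², Si⁺ [Ne]3s²3p¹.
Approximate IE_2 values (kJ/mol): Mg 1451, P 1907, Si 1577.
Hence IE_2: Mg < Si < P.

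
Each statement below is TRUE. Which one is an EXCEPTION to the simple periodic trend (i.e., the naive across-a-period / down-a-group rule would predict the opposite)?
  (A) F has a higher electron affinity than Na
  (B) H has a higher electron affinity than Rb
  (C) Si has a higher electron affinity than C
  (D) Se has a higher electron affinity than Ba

(C)

The general trend: electron affinity increases across a period and decreases down a group.
(A) F (period 2, group 17) vs Na (period 3, group 1): the stated order agrees with the simple trend.
(B) H (period 1, group 1) vs Rb (period 5, group 1): the stated order agrees with the simple trend.
(C) Si (period 3, group 14) vs C (period 2, group 14): the stated order contradicts the simple trend.
(D) Se (period 4, group 16) vs Ba (period 6, group 2): the stated order agrees with the simple trend.
The exception is (C): Si's larger, more diffuse 3p orbitals accept an added electron slightly more readily than C's compact 2p.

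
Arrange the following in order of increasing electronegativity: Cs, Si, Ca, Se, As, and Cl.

Cs < Ca < Si < As < Se < Cl

Si is in period 3, group 14; Cl is in period 3, group 17; Ca is in period 4, group 2; As is in period 4, group 15; Se is in period 4, group 16; Cs is in period 6, group 1.
Atoms toward the upper right of the periodic table pull bonding electrons most strongly.
Neither a single period nor a single group — weigh both effects.
Ca > Cs: both effects reinforce here, so Ca is clearly the higher of the two.
Si > Ca: relative to Ca, both the across-period and down-group shifts push Si's electronegativity up.
As > Si: the two effects oppose for this pair; the across-period effect wins (2.18 vs 1.90).
Se > As: both are in period 4; the period trend gives Se the larger value.
Cl > Se: both effects reinforce here, so Cl is clearly the higher of the two.
For reference (Pauling): Si 1.90, Cl 3.16, Ca 1.00, As 2.18, Se 2.55, Cs 0.79.
So from lowest to highest: Cs < Ca < Si < As < Se < Cl.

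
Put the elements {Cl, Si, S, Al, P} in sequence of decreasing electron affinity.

Al is in period 3, group 13; Si is in period 3, group 14; P is in period 3, group 15; S is in period 3, group 16; Cl is in period 3, group 17.
Atoms with high Z_eff and room in the valence shell (especially the halogens) have the most exothermic electron affinities.
All lie in period 3; the across-period trend (electron affinity increases left to right) applies, with the exception below.
Note the exception: Si has a higher electron affinity than P, contrary to the simple trend — adding an electron to P's half-filled 3p³ is unfavourable, so Si (3p²) has the more exothermic EA.
Tabulated electron affinity (kJ/mol): Al 42, Si 134, P 72, S 200, Cl 349.
So from highest to lowest: Cl > S > Si > P > Al.

Cl, S, Si, P, Al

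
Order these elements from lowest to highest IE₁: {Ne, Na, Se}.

Na, Se, Ne

Ne is in period 2, group 18; Na is in period 3, group 1; Se is in period 4, group 16.
Removing the outermost electron gets harder across a period and easier down a group.
Neither a single period nor a single group — weigh both effects.
Se > Na: the two effects oppose for this pair; the across-period effect wins (941 vs 496 kJ/mol).
Ne > Se: relative to Se, both the across-period and down-group shifts push Ne's first ionization energy up.
Approximate values (kJ/mol): Ne 2081, Na 496, Se 941.
So from lowest to highest: Na < Se < Ne.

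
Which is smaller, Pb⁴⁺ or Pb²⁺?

Both ions have Z = 82 protons, but Pb⁴⁺ has lost more electrons, so its remaining electrons feel a larger effective nuclear charge per electron and are pulled in more tightly.
Higher positive charge → smaller ion, so Pb²⁺ > Pb⁴⁺.

Pb⁴⁺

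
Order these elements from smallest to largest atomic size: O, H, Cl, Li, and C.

H < O < C < Cl < Li

H is in period 1, group 1; Li is in period 2, group 1; C is in period 2, group 14; O is in period 2, group 16; Cl is in period 3, group 17.
Across a period the added protons contract the valence shell; down a group each new principal shell makes the atom larger.
Neither a single period nor a single group — weigh both effects.
O > H: period and group pull opposite ways; the down-group shift dominates (63 vs 32 pm).
C > O: C lies to the left of O in period 2, so the across-period effect alone puts C larger.
Cl > C: period and group pull opposite ways; the down-group shift dominates (99 vs 75 pm).
Li > Cl: period and group pull opposite ways; the across-period shift dominates (133 vs 99 pm).
For reference (pm): H 32, Li 133, C 75, O 63, Cl 99.
So from smallest to largest: H < O < C < Cl < Li.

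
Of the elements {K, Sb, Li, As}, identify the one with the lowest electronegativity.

K

Li is in period 2, group 1; K is in period 4, group 1; As is in period 4, group 15; Sb is in period 5, group 15.
Electronegativity increases across a period and decreases down a group, tracking effective nuclear charge and atomic size.
Here both period and group differ, so the two effects have to be weighed against each other.
Li > K: Li sits above K in group 1, so the down-group effect alone puts Li higher.
Sb > Li: period and group pull opposite ways; the across-period shift dominates (2.05 vs 0.98).
As > Sb: As sits above Sb in group 15, so the down-group effect alone puts As higher.
For reference (Pauling): Li 0.98, K 0.82, As 2.18, Sb 2.05.
The lowest electronegativity among these belongs to K.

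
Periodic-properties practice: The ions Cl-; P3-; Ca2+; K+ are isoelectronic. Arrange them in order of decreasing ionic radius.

P3- > Cl- > K+ > Ca2+

All of these have 18 electrons, so size is governed by nuclear charge alone: the more protons, the stronger the pull on the same electron cloud, and the smaller the ion.
Nuclear charges: Ca2+ (Z=20), K+ (Z=19), Cl- (Z=17), P3- (Z=15).
Largest to smallest: P3- > Cl- > K+ > Ca2+.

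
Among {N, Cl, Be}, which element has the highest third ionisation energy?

After 2 electrons have been removed, what remains? N²⁺ still has 3 valence electrons; Cl²⁺ still has 5 valence electrons; Be²⁺ is the bare [He] core.
Pulling an electron out of a noble-gas core costs far more than removing a remaining valence electron, so Be sits at the high end of IE_3.
Valence configurations: N²⁺ [He]2s²2p¹, Cl²⁺ [Ne]3s²3p³.
The numbers (kJ/mol): N 4578, Cl 3822, Be 14849.
Overall IE_3 order: Cl < N < Be.

Be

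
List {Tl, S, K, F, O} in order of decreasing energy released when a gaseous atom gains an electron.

Atoms with high Z_eff and room in the valence shell (especially the halogens) have the most exothermic electron affinities.
Neither a single period nor a single group — weigh both effects.
K > Tl: period and group pull opposite ways; the down-group shift dominates (48 vs 19 kJ/mol).
O > K: both effects reinforce here, so O is clearly the higher of the two.
S > O: this pair runs against the simple trend — see the exception note.
F > S: both effects reinforce here, so F is clearly the higher of the two.
Note the exception: S has a higher electron affinity than O, contrary to the simple trend — the compact 2p subshell of O repels the added electron more than S's larger 3p does.
Approximate values (kJ/mol): O 141, F 328, S 200, K 48, Tl 19.
So from highest to lowest: F > S > O > K > Tl.

F > S > O > K > Tl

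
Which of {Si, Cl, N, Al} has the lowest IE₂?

After 1 electron has been removed, what remains? Si⁺ still has 3 valence electrons; Cl⁺ still has 6 valence electrons; N⁺ still has 4 valence electrons; Al⁺ still has 2 valence electrons.
All are still removing valence electrons, so compare the +1 ions as you would atoms: IE_2 generally rises across a period (higher Z_eff) and falls down a group (larger shell), subject to the usual subshell exceptions.
Valence configurations: Si⁺ [Ne]3s²3p¹, Cl⁺ [Ne]3s²3p⁴, N⁺ [He]2s²2p², Al⁺ [Ne]3s².
Si⁺ loses a lone 3p electron whereas Al⁺ must break into a filled 3s² pair, so IE_2(Al) > IE_2(Si) even though Si has the higher nuclear charge.
Tabulated IE_2 (kJ/mol): Si 1577, Cl 2298, N 2856, Al 1817.
Hence IE_2: Si < Al < Cl < N.

Si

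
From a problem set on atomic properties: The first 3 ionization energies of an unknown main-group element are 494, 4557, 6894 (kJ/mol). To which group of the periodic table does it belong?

Look for the largest jump between consecutive ionization energies: IE2/IE1 ≈ 9.2, far larger than any earlier ratio.
That jump marks the point where a core electron is being removed. So the atom has 1 valence electron.
A main-group element with 1 valence electron is in group 1.

Group 1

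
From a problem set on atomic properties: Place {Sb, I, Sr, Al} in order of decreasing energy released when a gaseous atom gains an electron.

Al is in period 3, group 13; Sr is in period 5, group 2; Sb is in period 5, group 15; I is in period 5, group 17.
EA tends to increase across a period and decrease down a group, though the pattern is less regular than for IE or radius.
Here both period and group differ, so the two effects have to be weighed against each other.
Al > Sr: both effects reinforce here, so Al is clearly the higher of the two.
Sb > Al: the two effects oppose for this pair; the across-period effect wins (103 vs 42 kJ/mol).
I > Sb: both are in period 5; the period trend gives I the larger value.
Approximate values (kJ/mol): Al 42, Sr 5, Sb 103, I 295.
So from highest to lowest: I > Sb > Al > Sr.

I > Sb > Al > Sr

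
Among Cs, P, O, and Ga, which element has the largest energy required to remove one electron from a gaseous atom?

O is in period 2, group 16; P is in period 3, group 15; Ga is in period 4, group 13; Cs is in period 6, group 1.
Removing the outermost electron gets harder across a period and easier down a group.
Neither a single period nor a single group — weigh both effects.
Ga > Cs: relative to Cs, both the across-period and down-group shifts push Ga's first ionization energy up.
P > Ga: both effects reinforce here, so P is clearly the higher of the two.
O > P: both effects reinforce here, so O is clearly the higher of the two.
For reference (kJ/mol): O 1314, P 1012, Ga 579, Cs 376.
The largest energy required to remove one electron from a gaseous atom among these belongs to O.

O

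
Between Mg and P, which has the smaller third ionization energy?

The third ionization energy removes an electron from the +2 ion. For each element: Mg²⁺ is the bare [Ne] core; P²⁺ still has 3 valence electrons.
Pulling an electron out of a noble-gas core costs far more than removing a remaining valence electron, so Mg sits at the high end of IE_3.
The numbers (kJ/mol): Mg 7733, P 2914.
Overall IE_3 order: P < Mg.

P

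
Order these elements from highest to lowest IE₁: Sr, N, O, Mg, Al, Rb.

N is in period 2, group 15; O is in period 2, group 16; Mg is in period 3, group 2; Al is in period 3, group 13; Rb is in period 5, group 1; Sr is in period 5, group 2.
Across a period the outer electron is held more tightly (higher IE₁); down a group it sits in a higher shell, more shielded, and comes off more easily.
Here both period and group differ, so the two effects have to be weighed against each other.
Sr > Rb: both are in period 5; the period trend gives Sr the larger value.
Al > Sr: both effects reinforce here, so Al is clearly the higher of the two.
Mg > Al: this pair runs against the simple trend — see the exception note.
O > Mg: both effects reinforce here, so O is clearly the higher of the two.
N > O: this pair runs against the simple trend — see the exception note.
Note the exception: Mg has a higher first ionization energy than Al, contrary to the simple trend — Al's single 3p electron is easier to remove than one from Mg's filled 3s².
Note the exception: N has a higher first ionization energy than O, contrary to the simple trend — pairing an electron in O's 2p⁴ costs repulsion energy, so O ionizes more easily than half-filled N (2p³).
Tabulated first ionization energy (kJ/mol): N 1402, O 1314, Mg 738, Al 578, Rb 403, Sr 550.
So from highest to lowest: N > O > Mg > Al > Sr > Rb.

N, O, Mg, Al, Sr, Rb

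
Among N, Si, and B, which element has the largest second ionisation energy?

The second ionization energy removes an electron from the +1 ion. For each element: N⁺ still has 4 valence electrons; Si⁺ still has 3 valence electrons; B⁺ still has 2 valence electrons.
All are still removing valence electrons, so compare the +1 ions as you would atoms: IE_2 generally rises across a period (higher Z_eff) and falls down a group (larger shell), subject to the usual subshell exceptions.
Valence configurations: N⁺ [He]2s²2p², Si⁺ [Ne]3s²3p¹, B⁺ [He]2s².
Approximate IE_2 values (kJ/mol): N 2856, Si 1577, B 2427.
Overall IE_2 order: Si < B < N.

N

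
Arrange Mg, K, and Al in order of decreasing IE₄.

Al > Mg > K

IE_4 is the cost of taking one more electron from the +3 cation: Mg³⁺ is already 1 electron into the core; K³⁺ is already 2 electrons into the core; Al³⁺ is the bare [Ne] core.
All of these are removing an electron from a noble-gas core or deeper; the smaller core (lower principal quantum number) is held far more tightly, and within a period the higher nuclear charge binds the same core more tightly.
The numbers (kJ/mol): Mg 10543, K 5877, Al 11577.
Putting it together, IE_4: K < Mg < Al.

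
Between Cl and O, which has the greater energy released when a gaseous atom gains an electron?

Cl

O is in period 2, group 16; Cl is in period 3, group 17.
Adding an electron releases more energy for atoms nearer the top right (short of the noble gases).
These sit on a diagonal, where the across-period and down-group effects partly cancel.
Cl > O: period and group pull opposite ways; the across-period shift dominates (349 vs 141 kJ/mol).
Approximate values (kJ/mol): O 141, Cl 349.
So Cl has the greater energy released when a gaseous atom gains an electron (Cl > O).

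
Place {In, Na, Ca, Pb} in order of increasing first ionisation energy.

Na is in period 3, group 1; Ca is in period 4, group 2; In is in period 5, group 13; Pb is in period 6, group 14.
Removing the outermost electron gets harder across a period and easier down a group.
A diagonal step moves right (one effect) and down (the opposite effect) at once.
In > Na: period and group pull opposite ways; the across-period shift dominates (558 vs 496 kJ/mol).
Ca > In: period and group pull opposite ways; the down-group shift dominates (590 vs 558 kJ/mol).
Pb > Ca: the two effects oppose for this pair; the across-period effect wins (716 vs 590 kJ/mol).
Approximate values (kJ/mol): Na 496, Ca 590, In 558, Pb 716.
So from lowest to highest: Na < In < Ca < Pb.

Na < In < Ca < Pb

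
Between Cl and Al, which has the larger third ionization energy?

Cl

IE_3 is the cost of taking one more electron from the +2 cation: Cl²⁺ still has 5 valence electrons; Al²⁺ still has 1 valence electron.
All are still removing valence electrons, so compare the +2 ions as you would atoms: IE_3 generally rises across a period (higher Z_eff) and falls down a group (larger shell), subject to the usual subshell exceptions.
Valence configurations: Cl²⁺ [Ne]3s²3p³, Al²⁺ [Ne]3s¹.
Approximate IE_3 values (kJ/mol): Cl 3822, Al 2745.
Hence IE_3: Al < Cl.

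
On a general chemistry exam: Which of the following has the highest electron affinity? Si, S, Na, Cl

Cl

Na is in period 3, group 1; Si is in period 3, group 14; S is in period 3, group 16; Cl is in period 3, group 17.
Adding an electron releases more energy for atoms nearer the top right (short of the noble gases).
All lie in period 3, so electron affinity increases left to right.
The highest electron affinity among these belongs to Cl.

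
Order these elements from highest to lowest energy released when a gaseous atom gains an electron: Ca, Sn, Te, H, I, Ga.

H is in period 1, group 1; Ca is in period 4, group 2; Ga is in period 4, group 13; Sn is in period 5, group 14; Te is in period 5, group 16; I is in period 5, group 17.
Adding an electron releases more energy for atoms nearer the top right (short of the noble gases).
Neither a single period nor a single group — weigh both effects.
Ga > Ca: both are in period 4; the period trend gives Ga the larger value.
H > Ga: period and group pull opposite ways; the down-group shift dominates (73 vs 29 kJ/mol).
Sn > H: period and group pull opposite ways; the across-period shift dominates (107 vs 73 kJ/mol).
Te > Sn: Te lies to the right of Sn in period 5, so the across-period effect alone puts Te higher.
I > Te: I lies to the right of Te in period 5, so the across-period effect alone puts I higher.
For reference (kJ/mol): H 73, Ca 2, Ga 29, Sn 107, Te 190, I 295.
So from highest to lowest: I > Te > Sn > H > Ga > Ca.

I > Te > Sn > H > Ga > Ca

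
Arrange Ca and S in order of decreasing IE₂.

S, Ca

IE_2 is the cost of taking one more electron from the +1 cation: Ca⁺ still has 1 valence electron; S⁺ still has 5 valence electrons.
All are still removing valence electrons, so compare the +1 ions as you would atoms: IE_2 generally rises across a period (higher Z_eff) and falls down a group (larger shell), subject to the usual subshell exceptions.
Valence configurations: Ca⁺ [Ar]4s¹, S⁺ [Ne]3s²3p³.
The numbers (kJ/mol): Ca 1145, S 2252.
Overall IE_2 order: Ca < S.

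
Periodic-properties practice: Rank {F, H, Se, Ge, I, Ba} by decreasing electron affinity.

Atoms with high Z_eff and room in the valence shell (especially the halogens) have the most exothermic electron affinities.
Here both period and group differ, so the two effects have to be weighed against each other.
H > Ba: the two effects oppose for this pair; the down-group effect wins (73 vs 14 kJ/mol).
Ge > H: the two effects oppose for this pair; the across-period effect wins (119 vs 73 kJ/mol).
Se > Ge: both are in period 4; the period trend gives Se the larger value.
I > Se: period and group pull opposite ways; the across-period shift dominates (295 vs 195 kJ/mol).
F > I: they share group 17; the group trend gives F the larger value.
For reference (kJ/mol): H 73, F 328, Ge 119, Se 195, I 295, Ba 14.
So from highest to lowest: F > I > Se > Ge > H > Ba.

F > I > Se > Ge > H > Ba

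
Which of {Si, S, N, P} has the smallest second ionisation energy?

Si

After 1 electron has been removed, what remains? Si⁺ still has 3 valence electrons; S⁺ still has 5 valence electrons; N⁺ still has 4 valence electrons; P⁺ still has 4 valence electrons.
All are still removing valence electrons, so compare the +1 ions as you would atoms: IE_2 generally rises across a period (higher Z_eff) and falls down a group (larger shell), subject to the usual subshell exceptions.
Valence configurations: Si⁺ [Ne]3s²3p¹, S⁺ [Ne]3s²3p³, N⁺ [He]2s²2p², P⁺ [Ne]3s²3p².
Approximate IE_2 values (kJ/mol): Si 1577, S 2252, N 2856, P 1907.
Hence IE_2: Si < P < S < N.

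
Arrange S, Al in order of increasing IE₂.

Consider each +1 ion: S⁺ still has 5 valence electrons; Al⁺ still has 2 valence electrons.
All are still removing valence electrons, so compare the +1 ions as you would atoms: IE_2 generally rises across a period (higher Z_eff) and falls down a group (larger shell), subject to the usual subshell exceptions.
Valence configurations: S⁺ [Ne]3s²3p³, Al⁺ [Ne]3s².
Approximate IE_2 values (kJ/mol): S 2252, Al 1817.
Putting it together, IE_2: Al < S.

Al, S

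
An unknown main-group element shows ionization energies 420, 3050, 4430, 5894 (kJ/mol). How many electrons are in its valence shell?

Look for the largest jump between consecutive ionization energies: IE2/IE1 ≈ 7.3, far larger than any earlier ratio.
That jump marks the point where a core electron is being removed. So the atom has 1 valence electron.

1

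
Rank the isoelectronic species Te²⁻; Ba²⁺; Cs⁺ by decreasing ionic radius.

All of these have 54 electrons, so size is governed by nuclear charge alone: the more protons, the stronger the pull on the same electron cloud, and the smaller the ion.
Nuclear charges: Ba²⁺ (Z=56), Cs⁺ (Z=55), Te²⁻ (Z=52).
Largest to smallest: Te²⁻ > Cs⁺ > Ba²⁺.

Te²⁻ > Cs⁺ > Ba²⁺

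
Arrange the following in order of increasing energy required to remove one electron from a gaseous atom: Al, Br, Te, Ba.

Ba < Al < Te < Br

IE₁ increases left→right with effective nuclear charge and decreases top→bottom as the valence shell moves farther out.
Neither a single period nor a single group — weigh both effects.
Al > Ba: both effects reinforce here, so Al is clearly the higher of the two.
Te > Al: the two effects oppose for this pair; the across-period effect wins (869 vs 578 kJ/mol).
Br > Te: both effects reinforce here, so Br is clearly the higher of the two.
Tabulated first ionization energy (kJ/mol): Al 578, Br 1140, Te 869, Ba 503.
So from lowest to highest: Ba < Al < Te < Br.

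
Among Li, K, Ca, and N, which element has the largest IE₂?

Li

Consider each +1 ion: Li⁺ is the bare [He] core; K⁺ is the bare [Ar] core; Ca⁺ still has 1 valence electron; N⁺ still has 4 valence electrons.
Core electrons are held far more tightly than valence electrons, so K and Li top the IE_2 order.
Valence configurations: Ca⁺ [Ar]4s¹, N⁺ [He]2s²2p².
The numbers (kJ/mol): Li 7298, K 3052, Ca 1145, N 2856.
So the second ionization energies run Ca < N < K < Li.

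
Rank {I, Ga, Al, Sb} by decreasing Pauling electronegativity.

Al is in period 3, group 13; Ga is in period 4, group 13; Sb is in period 5, group 15; I is in period 5, group 17.
EN rises left→right (higher Z_eff, smaller atoms) and falls top→bottom (larger, more shielded atoms).
Here both period and group differ, so the two effects have to be weighed against each other.
Ga > Al: this pair runs against the simple trend — see the exception note.
Sb > Ga: period and group pull opposite ways; the across-period shift dominates (2.05 vs 1.81).
I > Sb: both are in period 5; the period trend gives I the larger value.
Note the exception: Ga has a higher electronegativity than Al, contrary to the simple trend — poor shielding by filled d (and f) subshells raises the heavier element's effective nuclear charge more than the simple down-group trend predicts.
For reference (Pauling): Al 1.61, Ga 1.81, Sb 2.05, I 2.66.
So from highest to lowest: I > Sb > Ga > Al.

I, Sb, Ga, Al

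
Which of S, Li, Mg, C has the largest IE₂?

Li

IE_2 is the cost of taking one more electron from the +1 cation: S⁺ still has 5 valence electrons; Li⁺ is the bare [He] core; Mg⁺ still has 1 valence electron; C⁺ still has 3 valence electrons.
Breaking into a closed-shell core is much more expensive than removing a leftover valence electron — Li has the largest IE_2 here.
Valence configurations: S⁺ [Ne]3s²3p³, Mg⁺ [Ne]3s¹, C⁺ [He]2s²2p¹.
The numbers (kJ/mol): S 2252, Li 7298, Mg 1451, C 2353.
Putting it together, IE_2: Mg < S < C < Li.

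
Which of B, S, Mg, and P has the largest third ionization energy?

Consider each +2 ion: B²⁺ still has 1 valence electron; S²⁺ still has 4 valence electrons; Mg²⁺ is the bare [Ne] core; P²⁺ still has 3 valence electrons.
Core electrons are held far more tightly than valence electrons, so Mg tops the IE_3 order.
Valence configurations: B²⁺ [He]2s¹, S²⁺ [Ne]3s²3p², P²⁺ [Ne]3s²3p¹.
Approximate IE_3 values (kJ/mol): B 3660, S 3357, Mg 7733, P 2914.
Overall IE_3 order: P < S < B < Mg.

Mg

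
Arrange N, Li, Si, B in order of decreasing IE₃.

IE_3 is the cost of taking one more electron from the +2 cation: N²⁺ still has 3 valence electrons; Li²⁺ is already 1 electron into the core; Si²⁺ still has 2 valence electrons; B²⁺ still has 1 valence electron.
Core electrons are held far more tightly than valence electrons, so Li tops the IE_3 order.
Valence configurations: N²⁺ [He]2s²2p¹, Si²⁺ [Ne]3s², B²⁺ [He]2s¹.
Approximate IE_3 values (kJ/mol): N 4578, Li 11815, Si 3232, B 3660.
Putting it together, IE_3: Si < B < N < Li.

Li > N > B > Si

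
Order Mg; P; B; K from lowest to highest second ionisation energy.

After 1 electron has been removed, what remains? Mg⁺ still has 1 valence electron; P⁺ still has 4 valence electrons; B⁺ still has 2 valence electrons; K⁺ is the bare [Ar] core.
Pulling an electron out of a noble-gas core costs far more than removing a remaining valence electron, so K sits at the high end of IE_2.
Valence configurations: Mg⁺ [Ne]3s¹, P⁺ [Ne]3s²3p², B⁺ [He]2s².
The numbers (kJ/mol): Mg 1451, P 1907, B 2427, K 3052.
Hence IE_2: Mg < P < B < K.

Mg < P < B < K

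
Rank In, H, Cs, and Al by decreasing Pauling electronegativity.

H is in period 1, group 1; Al is in period 3, group 13; In is in period 5, group 13; Cs is in period 6, group 1.
Electronegativity increases across a period and decreases down a group, tracking effective nuclear charge and atomic size.
These span different periods and groups, so the two trends combine.
Al > Cs: relative to Cs, both the across-period and down-group shifts push Al's electronegativity up.
In > Al: this pair runs against the simple trend — see the exception note.
H > In: period and group pull opposite ways; the down-group shift dominates (2.20 vs 1.78).
Note the exception: In has a higher electronegativity than Al, contrary to the simple trend — poor shielding by filled d (and f) subshells raises the heavier element's effective nuclear charge more than the simple down-group trend predicts.
Tabulated electronegativity (Pauling): H 2.20, Al 1.61, In 1.78, Cs 0.79.
So from highest to lowest: H > In > Al > Cs.

H, In, Al, Cs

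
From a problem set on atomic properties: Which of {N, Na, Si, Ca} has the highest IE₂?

Na

Consider each +1 ion: N⁺ still has 4 valence electrons; Na⁺ is the bare [Ne] core; Si⁺ still has 3 valence electrons; Ca⁺ still has 1 valence electron.
Core electrons are held far more tightly than valence electrons, so Na tops the IE_2 order.
Valence configurations: N⁺ [He]2s²2p², Si⁺ [Ne]3s²3p¹, Ca⁺ [Ar]4s¹.
Tabulated IE_2 (kJ/mol): N 2856, Na 4562, Si 1577, Ca 1145.
Overall IE_2 order: Ca < Si < N < Na.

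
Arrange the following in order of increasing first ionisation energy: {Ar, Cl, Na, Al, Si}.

Na < Al < Si < Cl < Ar

Na is in period 3, group 1; Al is in period 3, group 13; Si is in period 3, group 14; Cl is in period 3, group 17; Ar is in period 3, group 18.
Removing the outermost electron gets harder across a period and easier down a group.
All lie in period 3, so first ionization energy increases left to right.
So from lowest to highest: Na < Al < Si < Cl < Ar.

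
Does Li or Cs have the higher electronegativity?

Li

Li is in period 2, group 1; Cs is in period 6, group 1.
Smaller atoms with higher effective nuclear charge are more electronegative.
All are in group 1, so electronegativity increases up the group.
So Li has the higher electronegativity (Li > Cs).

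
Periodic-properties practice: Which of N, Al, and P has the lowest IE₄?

P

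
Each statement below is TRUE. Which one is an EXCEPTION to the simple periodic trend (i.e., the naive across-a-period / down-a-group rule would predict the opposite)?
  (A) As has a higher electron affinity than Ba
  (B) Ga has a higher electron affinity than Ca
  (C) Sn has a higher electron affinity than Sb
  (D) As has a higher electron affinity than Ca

The general trend: electron affinity increases across a period and decreases down a group.
(A) As (period 4, group 15) vs Ba (period 6, group 2): the stated order agrees with the simple trend.
(B) Ga (period 4, group 13) vs Ca (period 4, group 2): the stated order agrees with the simple trend.
(C) Sn (period 5, group 14) vs Sb (period 5, group 15): the stated order contradicts the simple trend.
(D) As (period 4, group 15) vs Ca (period 4, group 2): the stated order agrees with the simple trend.
The exception is (C): adding an electron to Sb's half-filled 5p³ is unfavourable, so Sn has the more exothermic EA.

(C)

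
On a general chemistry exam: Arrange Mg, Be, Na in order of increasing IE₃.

Na < Mg < Be

IE_3 is the cost of taking one more electron from the +2 cation: Mg²⁺ is the bare [Ne] core; Be²⁺ is the bare [He] core; Na²⁺ is already 1 electron into the core.
All of these are removing an electron from a noble-gas core or deeper; the smaller core (lower principal quantum number) is held far more tightly, and within a period the higher nuclear charge binds the same core more tightly.
Tabulated IE_3 (kJ/mol): Mg 7733, Be 14849, Na 6910.
Overall IE_3 order: Na < Mg < Be.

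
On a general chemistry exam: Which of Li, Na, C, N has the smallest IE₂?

The second ionization energy removes an electron from the +1 ion. For each element: Li⁺ is the bare [He] core; Na⁺ is the bare [Ne] core; C⁺ still has 3 valence electrons; N⁺ still has 4 valence electrons.
Pulling an electron out of a noble-gas core costs far more than removing a remaining valence electron, so Na and Li sit at the high end of IE_2.
Valence configurations: C⁺ [He]2s²2p¹, N⁺ [He]2s²2p².
Tabulated IE_2 (kJ/mol): Li 7298, Na 4562, C 2353, N 2856.
Putting it together, IE_2: C < N < Na < Li.

C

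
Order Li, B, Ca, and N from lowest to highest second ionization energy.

After 1 electron has been removed, what remains? Li⁺ is the bare [He] core; B⁺ still has 2 valence electrons; Ca⁺ still has 1 valence electron; N⁺ still has 4 valence electrons.
Breaking into a closed-shell core is much more expensive than removing a leftover valence electron — Li has the largest IE_2 here.
Valence configurations: B⁺ [He]2s², Ca⁺ [Ar]4s¹, N⁺ [He]2s²2p².
Tabulated IE_2 (kJ/mol): Li 7298, B 2427, Ca 1145, N 2856.
Hence IE_2: Ca < B < N < Li.

Ca < B < N < Li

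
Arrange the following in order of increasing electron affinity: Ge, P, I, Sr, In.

P is in period 3, group 15; Ge is in period 4, group 14; Sr is in period 5, group 2; In is in period 5, group 13; I is in period 5, group 17.
EA tends to increase across a period and decrease down a group, though the pattern is less regular than for IE or radius.
Here both period and group differ, so the two effects have to be weighed against each other.
In > Sr: both are in period 5; the period trend gives In the larger value.
P > In: relative to In, both the across-period and down-group shifts push P's electron affinity up.
Ge > P: this pair runs against the simple trend — see the exception note.
I > Ge: period and group pull opposite ways; the across-period shift dominates (295 vs 119 kJ/mol).
Note the exception: Ge has a higher electron affinity than P, contrary to the simple trend — adding an electron to P's half-filled np³ subshell costs electron-pairing energy.
Tabulated electron affinity (kJ/mol): P 72, Ge 119, Sr 5, In 29, I 295.
So from lowest to highest: Sr < In < P < Ge < I.

Sr < In < P < Ge < I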